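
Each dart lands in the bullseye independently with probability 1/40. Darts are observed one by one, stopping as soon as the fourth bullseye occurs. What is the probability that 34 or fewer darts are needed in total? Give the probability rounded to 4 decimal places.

0.0100

Finishing within 34 darts ⇔ at least 4 successes in the first 34. With X ~ Binomial(34, 0.025), P(Y ≤ 34) = 1 − P(X ≤ 3).
  k=0: C(34,0)·0.025^0·0.975^34 = 0.422821
  k=1: C(34,1)·0.025^1·0.975^33 = 0.368614
  k=2: C(34,2)·0.025^2·0.975^32 = 0.155952
  k=3: C(34,3)·0.025^3·0.975^31 = 0.042654
1 − 0.990040 = 0.009960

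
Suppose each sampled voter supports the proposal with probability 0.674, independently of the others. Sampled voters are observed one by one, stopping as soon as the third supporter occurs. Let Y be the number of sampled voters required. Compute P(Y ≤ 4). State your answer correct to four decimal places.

Finishing within 4 sampled voters ⇔ at least 3 successes in the first 4. With X ~ Binomial(4, 0.674), P(Y ≤ 4) = 1 − P(X ≤ 2).
  k=0: C(4,0)·0.674^0·0.326^4 = 0.011295
  k=1: C(4,1)·0.674^1·0.326^3 = 0.093406
  k=2: C(4,2)·0.674^2·0.326^2 = 0.289672
1 − 0.394372 = 0.605628

0.6056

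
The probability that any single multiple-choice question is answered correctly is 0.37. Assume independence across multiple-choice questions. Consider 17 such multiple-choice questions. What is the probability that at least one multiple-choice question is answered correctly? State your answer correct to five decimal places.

0.99961

P(at least one) = 1 − P(none) = 1 − (1 − 0.37)^17
= 1 − 0.0003880 = 0.9996120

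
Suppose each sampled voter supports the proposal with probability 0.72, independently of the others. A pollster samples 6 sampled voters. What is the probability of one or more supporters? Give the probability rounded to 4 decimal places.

P(at least one) = 1 − P(none) = 1 − (1 − 0.72)^6
= 1 − 0.000482 = 0.999518

0.9995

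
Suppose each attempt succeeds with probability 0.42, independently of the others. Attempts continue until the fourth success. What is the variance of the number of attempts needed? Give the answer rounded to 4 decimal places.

Y = total attempts until the fourth success; negative binomial with r=4, p=0.42.
Var(Y) = r(1−p)/p² = 4·0.58 / 0.42² = 13.151927

13.1519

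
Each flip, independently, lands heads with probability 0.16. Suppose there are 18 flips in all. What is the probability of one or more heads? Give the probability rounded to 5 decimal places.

0.95665

P(at least one) = 1 − P(none) = 1 − (1 − 0.16)^18
= 1 − 0.0433538 = 0.9566462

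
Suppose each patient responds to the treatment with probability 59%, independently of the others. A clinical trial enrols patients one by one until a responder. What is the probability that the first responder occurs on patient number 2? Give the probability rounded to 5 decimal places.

0.24190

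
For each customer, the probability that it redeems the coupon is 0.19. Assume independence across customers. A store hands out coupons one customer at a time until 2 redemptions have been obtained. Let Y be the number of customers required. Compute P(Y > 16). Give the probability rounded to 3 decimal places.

0.163

Needing more than 16 customers ⇔ fewer than 2 successes in the first 16. With X ~ Binomial(16, 0.19), P(Y > 16) = P(X ≤ 1).
  k=0: C(16,0)·0.19^0·0.81^16 = 0.03434
  k=1: C(16,1)·0.19^1·0.81^15 = 0.12887
P(X ≤ 1) = 0.16321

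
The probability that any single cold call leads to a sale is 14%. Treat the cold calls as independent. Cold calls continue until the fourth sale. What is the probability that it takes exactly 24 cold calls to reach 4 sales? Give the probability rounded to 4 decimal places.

Y = trial on which the fourth success occurs; negative binomial, r=4, p=0.14.
P(Y=24) = C(23,3) · p^4 · (1−p)^20
= 1771 · 0.00038416 · 0.048974 = 0.033320

0.0333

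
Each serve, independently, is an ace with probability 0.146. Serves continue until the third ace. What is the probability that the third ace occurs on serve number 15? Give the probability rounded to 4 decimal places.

Y = trial on which the third success occurs; negative binomial, r=3, p=0.146.
P(Y=15) = C(14,2) · p^3 · (1−p)^12
= 91 · 0.0031121 · 0.15049 = 0.042618

0.0426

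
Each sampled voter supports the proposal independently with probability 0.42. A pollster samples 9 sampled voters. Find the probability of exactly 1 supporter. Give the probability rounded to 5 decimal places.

X ~ Binomial(n=9, p=0.42).
P(X=1) = C(9,1) · p^1 · (1−p)^8
= 9 · 0.42 · 0.012806 = 0.0484078

0.04841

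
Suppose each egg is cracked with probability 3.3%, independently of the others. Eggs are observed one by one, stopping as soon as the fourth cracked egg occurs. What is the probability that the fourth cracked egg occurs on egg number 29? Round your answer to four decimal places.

0.0017

Y = trial on which the fourth success occurs; negative binomial, r=4, p=0.033.
P(Y=29) = C(28,3) · p^4 · (1−p)^25
= 3276 · 1.1859e-06 · 0.43218 = 0.001679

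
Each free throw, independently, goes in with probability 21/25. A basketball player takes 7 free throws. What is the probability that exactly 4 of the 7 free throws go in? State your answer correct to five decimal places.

0.07137

X ~ Binomial(n=7, p=0.84).
P(X=4) = C(7,4) · p^4 · (1−p)^3
= 35 · 0.49787 · 0.004096 = 0.0713748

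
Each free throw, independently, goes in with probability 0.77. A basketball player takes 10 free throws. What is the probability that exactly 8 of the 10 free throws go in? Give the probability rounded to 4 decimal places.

0.2942

X ~ Binomial(n=10, p=0.77).
P(X=8) = C(10,8) · p^8 · (1−p)^2
= 45 · 0.12357 · 0.0529 = 0.294167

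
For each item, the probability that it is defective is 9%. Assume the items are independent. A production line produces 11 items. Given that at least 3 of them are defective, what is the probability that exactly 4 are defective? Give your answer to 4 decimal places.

0.1611

X ~ Binomial(11, 0.09). Want P(X=4 | X≥3) = P(X=4) / P(X≥3).
P(X=4) = C(11,4)·0.09^4·0.91^7 = 0.011189
P(X≥3) = 1 − 0.354369 − 0.385522 − 0.190643 = 0.069467
Ratio = 0.011189 / 0.069467 = 0.161064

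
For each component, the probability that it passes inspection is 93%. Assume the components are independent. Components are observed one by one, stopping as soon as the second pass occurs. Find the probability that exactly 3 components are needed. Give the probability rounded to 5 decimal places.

Y = trial on which the second success occurs; negative binomial, r=2, p=0.93.
P(Y=3) = C(2,1) · p^2 · (1−p)^1
= 2 · 0.8649 · 0.07 = 0.1210860

0.12109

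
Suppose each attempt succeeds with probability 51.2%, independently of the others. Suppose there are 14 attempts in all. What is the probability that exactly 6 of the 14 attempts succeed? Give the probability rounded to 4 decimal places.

0.1740

X ~ Binomial(n=14, p=0.512).
P(X=6) = C(14,6) · p^6 · (1−p)^8
= 3003 · 0.018014 · 0.0032163 = 0.173994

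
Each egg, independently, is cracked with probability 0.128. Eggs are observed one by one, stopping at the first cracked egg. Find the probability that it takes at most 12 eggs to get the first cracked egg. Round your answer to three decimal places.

Y = number of eggs to the first success; geometric, p = 0.128.
P(Y ≤ 12) = 1 − (1−p)^12 = 1 − 0.19328 = 0.80672

0.807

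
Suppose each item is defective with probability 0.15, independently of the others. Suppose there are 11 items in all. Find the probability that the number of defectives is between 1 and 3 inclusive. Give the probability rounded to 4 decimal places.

0.7632

X ~ Binomial(11, 0.15); P(1 ≤ X ≤ 3) = Σ C(11,k) p^k (1−p)^(11−k) over k:
  k=1: C(11,1)·0.15^1·0.85^10 = 0.324843
  k=2: C(11,2)·0.15^2·0.85^9 = 0.286626
  k=3: C(11,3)·0.15^3·0.85^8 = 0.151743
Total = 0.763212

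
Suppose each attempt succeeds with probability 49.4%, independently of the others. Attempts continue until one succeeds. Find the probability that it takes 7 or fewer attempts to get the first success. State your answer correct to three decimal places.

0.992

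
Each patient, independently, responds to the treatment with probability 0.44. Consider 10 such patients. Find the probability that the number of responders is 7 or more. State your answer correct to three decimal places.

X ~ Binomial(10, 0.44); P(X ≥ 7) = Σ C(10,k) p^k (1−p)^(10−k) over k:
  k=7: C(10,7)·0.44^7·0.56^3 = 0.06728
  k=8: C(10,8)·0.44^8·0.56^2 = 0.01982
  k=9: C(10,9)·0.44^9·0.56^1 = 0.00346
  k=10: C(10,10)·0.44^10·0.56^0 = 0.00027
Total = 0.09084

0.091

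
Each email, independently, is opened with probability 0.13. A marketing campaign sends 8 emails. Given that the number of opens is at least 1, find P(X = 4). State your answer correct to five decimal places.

0.01705

X ~ Binomial(8, 0.13). Want P(X=4 | X≥1) = P(X=4) / P(X≥1).
P(X=4) = C(8,4)·0.13^4·0.87^4 = 0.0114538
P(X≥1) = 1 − 0.3282117 = 0.6717883
Ratio = 0.0114538 / 0.6717883 = 0.0170497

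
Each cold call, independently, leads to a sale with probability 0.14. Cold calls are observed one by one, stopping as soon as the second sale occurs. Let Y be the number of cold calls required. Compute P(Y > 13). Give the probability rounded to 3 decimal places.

0.439

Needing more than 13 cold calls ⇔ fewer than 2 successes in the first 13. With X ~ Binomial(13, 0.14), P(Y > 13) = P(X ≤ 1).
  k=0: C(13,0)·0.14^0·0.86^13 = 0.14076
  k=1: C(13,1)·0.14^1·0.86^12 = 0.29789
P(X ≤ 1) = 0.43865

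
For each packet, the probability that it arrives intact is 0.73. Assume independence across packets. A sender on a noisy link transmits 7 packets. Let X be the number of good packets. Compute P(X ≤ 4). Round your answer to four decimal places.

X ~ Binomial(7, 0.73); P(X ≤ 4) = Σ C(7,k) p^k (1−p)^(7−k) over k:
  k=0: C(7,0)·0.73^0·0.27^7 = 0.000105
  k=1: C(7,1)·0.73^1·0.27^6 = 0.001980
  k=2: C(7,2)·0.73^2·0.27^5 = 0.016058
  k=3: C(7,3)·0.73^3·0.27^4 = 0.072359
  k=4: C(7,4)·0.73^4·0.27^3 = 0.195637
Total = 0.286138

0.2861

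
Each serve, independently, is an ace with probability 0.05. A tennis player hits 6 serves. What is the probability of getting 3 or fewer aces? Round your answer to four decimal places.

X ~ Binomial(6, 0.05); P(X ≤ 3) = Σ C(6,k) p^k (1−p)^(6−k) over k:
  k=0: C(6,0)·0.05^0·0.95^6 = 0.735092
  k=1: C(6,1)·0.05^1·0.95^5 = 0.232134
  k=2: C(6,2)·0.05^2·0.95^4 = 0.030544
  k=3: C(6,3)·0.05^3·0.95^3 = 0.002143
Total = 0.999914

0.9999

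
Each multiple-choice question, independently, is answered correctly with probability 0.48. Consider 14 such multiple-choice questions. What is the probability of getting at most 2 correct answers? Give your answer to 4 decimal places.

X ~ Binomial(14, 0.48); P(X ≤ 2) = Σ C(14,k) p^k (1−p)^(14−k) over k:
  k=0: C(14,0)·0.48^0·0.52^14 = 0.000106
  k=1: C(14,1)·0.48^1·0.52^13 = 0.001366
  k=2: C(14,2)·0.48^2·0.52^12 = 0.008195
Total = 0.009667

0.0097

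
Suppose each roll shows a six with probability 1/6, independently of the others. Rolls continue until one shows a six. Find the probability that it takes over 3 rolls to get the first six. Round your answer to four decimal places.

Y = number of rolls to the first success; geometric, p = 0.166667.
P(Y > 3) = P(first 3 all fail) = (1−p)^3 = 0.578704

0.5787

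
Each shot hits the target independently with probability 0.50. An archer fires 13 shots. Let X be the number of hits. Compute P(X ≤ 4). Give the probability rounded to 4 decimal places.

X ~ Binomial(13, 0.50); P(X ≤ 4) = Σ C(13,k) p^k (1−p)^(13−k) over k:
  k=0: C(13,0)·0.50^0·0.50^13 = 0.000122
  k=1: C(13,1)·0.50^1·0.50^12 = 0.001587
  k=2: C(13,2)·0.50^2·0.50^11 = 0.009521
  k=3: C(13,3)·0.50^3·0.50^10 = 0.034912
  k=4: C(13,4)·0.50^4·0.50^9 = 0.087280
Total = 0.133423

0.1334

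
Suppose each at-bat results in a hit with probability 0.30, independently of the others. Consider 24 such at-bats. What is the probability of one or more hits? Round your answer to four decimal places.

0.9998

P(at least one) = 1 − P(none) = 1 − (1 − 0.30)^24
= 1 − 0.000192 = 0.999808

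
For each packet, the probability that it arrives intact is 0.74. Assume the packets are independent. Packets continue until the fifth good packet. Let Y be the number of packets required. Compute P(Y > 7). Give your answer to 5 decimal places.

0.26462

Needing more than 7 packets ⇔ fewer than 5 successes in the first 7. With X ~ Binomial(7, 0.74), P(Y > 7) = P(X ≤ 4).
  k=0: C(7,0)·0.74^0·0.26^7 = 0.0000803
  k=1: C(7,1)·0.74^1·0.26^6 = 0.0016002
  k=2: C(7,2)·0.74^2·0.26^5 = 0.0136631
  k=3: C(7,3)·0.74^3·0.26^4 = 0.0648122
  k=4: C(7,4)·0.74^4·0.26^3 = 0.1844654
P(X ≤ 4) = 0.2646212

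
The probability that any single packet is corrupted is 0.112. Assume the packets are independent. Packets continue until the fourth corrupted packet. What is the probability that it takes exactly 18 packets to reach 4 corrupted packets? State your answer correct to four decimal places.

0.0203

Y = trial on which the fourth success occurs; negative binomial, r=4, p=0.112.
P(Y=18) = C(17,3) · p^4 · (1−p)^14
= 680 · 0.00015735 · 0.18958 = 0.020284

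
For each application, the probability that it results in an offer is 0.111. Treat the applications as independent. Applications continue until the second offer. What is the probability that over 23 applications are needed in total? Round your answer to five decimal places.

0.25861

Needing more than 23 applications ⇔ fewer than 2 successes in the first 23. With X ~ Binomial(23, 0.111), P(Y > 23) = P(X ≤ 1).
  k=0: C(23,0)·0.111^0·0.889^23 = 0.0667945
  k=1: C(23,1)·0.111^1·0.889^22 = 0.1918181
P(X ≤ 1) = 0.2586126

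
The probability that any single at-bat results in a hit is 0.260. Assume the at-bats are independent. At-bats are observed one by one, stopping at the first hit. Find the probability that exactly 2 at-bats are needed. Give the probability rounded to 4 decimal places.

0.1924

Geometric (trials to first success), p = 0.26.
P(Y = 2) = (1−p)^1 · p = 0.74 · 0.26 = 0.192400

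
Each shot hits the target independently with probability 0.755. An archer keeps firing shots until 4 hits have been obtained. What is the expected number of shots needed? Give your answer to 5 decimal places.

5.29801

Y = total shots until the fourth success; negative binomial with r=4, p=0.755.
E[Y] = r / p = 4 / 0.755 = 5.2980132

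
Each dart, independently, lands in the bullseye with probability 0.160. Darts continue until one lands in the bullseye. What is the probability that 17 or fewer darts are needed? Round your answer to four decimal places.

Y = number of darts to the first success; geometric, p = 0.16.
P(Y ≤ 17) = 1 − (1−p)^17 = 1 − 0.051612 = 0.948388

0.9484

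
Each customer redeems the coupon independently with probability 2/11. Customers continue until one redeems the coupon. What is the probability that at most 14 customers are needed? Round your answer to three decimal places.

0.940

Y = number of customers to the first success; geometric, p = 0.181818.
P(Y ≤ 14) = 1 − (1−p)^14 = 1 − 0.06024 = 0.93976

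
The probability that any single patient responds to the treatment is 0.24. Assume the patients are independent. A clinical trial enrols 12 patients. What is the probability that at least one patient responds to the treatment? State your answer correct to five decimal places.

0.96287

P(at least one) = 1 − P(none) = 1 − (1 − 0.24)^12
= 1 − 0.0371333 = 0.9628667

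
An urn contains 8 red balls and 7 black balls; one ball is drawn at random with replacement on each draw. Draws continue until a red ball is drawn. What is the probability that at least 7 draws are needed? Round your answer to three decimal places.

Y = number of draws to the first success; geometric, p = 0.533333.
P(Y > 6) = P(first 6 all fail) = (1−p)^6 = 0.01033

0.010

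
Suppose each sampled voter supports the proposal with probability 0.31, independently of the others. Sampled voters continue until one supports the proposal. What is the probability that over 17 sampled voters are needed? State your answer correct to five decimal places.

0.00182

Y = number of sampled voters to the first success; geometric, p = 0.31.
P(Y > 17) = P(first 17 all fail) = (1−p)^17 = 0.0018215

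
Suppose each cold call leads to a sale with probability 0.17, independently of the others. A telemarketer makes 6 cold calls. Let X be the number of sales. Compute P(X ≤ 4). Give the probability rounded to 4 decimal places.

X ~ Binomial(6, 0.17); P(X ≤ 4) = Σ C(6,k) p^k (1−p)^(6−k) over k:
  k=0: C(6,0)·0.17^0·0.83^6 = 0.326940
  k=1: C(6,1)·0.17^1·0.83^5 = 0.401782
  k=2: C(6,2)·0.17^2·0.83^4 = 0.205732
  k=3: C(6,3)·0.17^3·0.83^3 = 0.056184
  k=4: C(6,4)·0.17^4·0.83^2 = 0.008631
Total = 0.999269

0.9993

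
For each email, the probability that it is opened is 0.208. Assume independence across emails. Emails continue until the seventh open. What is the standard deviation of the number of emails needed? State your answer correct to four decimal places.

11.3200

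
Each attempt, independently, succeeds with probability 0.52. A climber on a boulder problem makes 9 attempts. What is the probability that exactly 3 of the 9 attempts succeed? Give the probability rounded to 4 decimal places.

0.1445

X ~ Binomial(n=9, p=0.52).
P(X=3) = C(9,3) · p^3 · (1−p)^6
= 84 · 0.14061 · 0.012231 = 0.144456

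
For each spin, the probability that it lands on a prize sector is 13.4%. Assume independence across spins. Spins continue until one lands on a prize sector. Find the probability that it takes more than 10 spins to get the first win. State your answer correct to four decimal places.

Y = number of spins to the first success; geometric, p = 0.134.
P(Y > 10) = P(first 10 all fail) = (1−p)^10 = 0.237235

0.2372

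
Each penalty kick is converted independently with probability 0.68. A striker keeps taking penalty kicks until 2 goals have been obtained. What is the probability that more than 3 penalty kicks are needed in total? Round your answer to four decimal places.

0.2417

Needing more than 3 penalty kicks ⇔ fewer than 2 successes in the first 3. With X ~ Binomial(3, 0.68), P(Y > 3) = P(X ≤ 1).
  k=0: C(3,0)·0.68^0·0.32^3 = 0.032768
  k=1: C(3,1)·0.68^1·0.32^2 = 0.208896
P(X ≤ 1) = 0.241664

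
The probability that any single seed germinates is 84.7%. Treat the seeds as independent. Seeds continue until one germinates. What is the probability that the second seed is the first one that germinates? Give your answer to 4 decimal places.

0.1296

Geometric (trials to first success), p = 0.847.
P(Y = 2) = (1−p)^1 · p = 0.153 · 0.847 = 0.129591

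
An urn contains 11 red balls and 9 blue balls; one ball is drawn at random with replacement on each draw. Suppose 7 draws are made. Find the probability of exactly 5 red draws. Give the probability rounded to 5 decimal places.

0.21402

X ~ Binomial(n=7, p=0.55).
P(X=5) = C(7,5) · p^5 · (1−p)^2
= 21 · 0.050328 · 0.2025 = 0.2140217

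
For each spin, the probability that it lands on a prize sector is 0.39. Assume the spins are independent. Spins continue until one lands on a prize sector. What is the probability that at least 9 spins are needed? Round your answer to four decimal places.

0.0192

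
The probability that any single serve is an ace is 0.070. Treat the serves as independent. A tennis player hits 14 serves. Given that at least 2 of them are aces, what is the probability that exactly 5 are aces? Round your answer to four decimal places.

X ~ Binomial(14, 0.07). Want P(X=5 | X≥2) = P(X=5) / P(X≥2).
P(X=5) = C(14,5)·0.07^5·0.93^9 = 0.001751
P(X≥2) = 1 − 0.362044 − 0.381509 = 0.256447
Ratio = 0.001751 / 0.256447 = 0.006828

0.0068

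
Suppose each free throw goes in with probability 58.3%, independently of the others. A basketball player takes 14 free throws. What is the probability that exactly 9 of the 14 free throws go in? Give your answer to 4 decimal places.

X ~ Binomial(n=14, p=0.583).
P(X=9) = C(14,9) · p^9 · (1−p)^5
= 2002 · 0.0077807 · 0.012609 = 0.196409

0.1964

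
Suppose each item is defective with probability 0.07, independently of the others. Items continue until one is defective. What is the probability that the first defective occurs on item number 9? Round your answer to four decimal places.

Geometric (trials to first success), p = 0.07.
P(Y = 9) = (1−p)^8 · p = 0.55958 · 0.07 = 0.039171

0.0392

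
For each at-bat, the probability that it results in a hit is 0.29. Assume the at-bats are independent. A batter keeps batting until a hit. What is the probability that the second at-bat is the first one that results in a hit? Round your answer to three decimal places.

0.206

Geometric (trials to first success), p = 0.29.
P(Y = 2) = (1−p)^1 · p = 0.71 · 0.29 = 0.20590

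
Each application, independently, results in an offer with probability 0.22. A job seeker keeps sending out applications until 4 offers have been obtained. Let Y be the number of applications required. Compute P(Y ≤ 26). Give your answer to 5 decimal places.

0.85521

Finishing within 26 applications ⇔ at least 4 successes in the first 26. With X ~ Binomial(26, 0.22), P(Y ≤ 26) = 1 − P(X ≤ 3).
  k=0: C(26,0)·0.22^0·0.78^26 = 0.0015648
  k=1: C(26,1)·0.22^1·0.78^25 = 0.0114752
  k=2: C(26,2)·0.22^2·0.78^24 = 0.0404575
  k=3: C(26,3)·0.22^3·0.78^23 = 0.0912887
1 − 0.1447863 = 0.8552137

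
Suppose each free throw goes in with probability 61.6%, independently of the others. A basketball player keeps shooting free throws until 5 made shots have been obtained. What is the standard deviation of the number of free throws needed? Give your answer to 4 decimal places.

2.2494

Y = total free throws until the fifth success; negative binomial with r=5, p=0.616.
SD(Y) = √[r(1−p)/p²] = √(5.059875) = 2.249417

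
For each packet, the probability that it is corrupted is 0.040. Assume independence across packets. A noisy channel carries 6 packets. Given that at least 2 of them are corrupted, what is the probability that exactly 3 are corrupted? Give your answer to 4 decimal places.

X ~ Binomial(6, 0.04). Want P(X=3 | X≥2) = P(X=3) / P(X≥2).
P(X=3) = C(6,3)·0.04^3·0.96^3 = 0.001132
P(X≥2) = 1 − 0.782758 − 0.195689 = 0.021553
Ratio = 0.001132 / 0.021553 = 0.052544

0.0525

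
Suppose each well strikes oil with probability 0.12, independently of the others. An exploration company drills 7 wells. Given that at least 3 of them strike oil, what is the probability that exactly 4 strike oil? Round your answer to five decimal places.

X ~ Binomial(7, 0.12). Want P(X=4 | X≥3) = P(X=4) / P(X≥3).
P(X=4) = C(7,4)·0.12^4·0.88^3 = 0.0049459
P(X≥3) = 1 − 0.4086756 − 0.3900994 − 0.1595861 = 0.0416388
Ratio = 0.0049459 / 0.0416388 = 0.1187798

0.11878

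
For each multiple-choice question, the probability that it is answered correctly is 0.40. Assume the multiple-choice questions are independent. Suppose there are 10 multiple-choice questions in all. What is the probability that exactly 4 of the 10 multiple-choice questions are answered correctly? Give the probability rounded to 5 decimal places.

X ~ Binomial(n=10, p=0.40).
P(X=4) = C(10,4) · p^4 · (1−p)^6
= 210 · 0.0256 · 0.046656 = 0.2508227

0.25082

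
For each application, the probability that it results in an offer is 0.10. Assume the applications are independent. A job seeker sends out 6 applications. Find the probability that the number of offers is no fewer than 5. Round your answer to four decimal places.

X ~ Binomial(6, 0.10); P(X ≥ 5) = Σ C(6,k) p^k (1−p)^(6−k) over k:
  k=5: C(6,5)·0.10^5·0.90^1 = 0.000054
  k=6: C(6,6)·0.10^6·0.90^0 = 0.000001
Total = 0.000055

0.0001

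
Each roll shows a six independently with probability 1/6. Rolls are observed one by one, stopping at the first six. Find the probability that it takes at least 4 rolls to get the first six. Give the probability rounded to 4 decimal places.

0.5787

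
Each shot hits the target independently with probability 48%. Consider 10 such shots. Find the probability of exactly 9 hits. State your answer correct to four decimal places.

0.0070

X ~ Binomial(n=10, p=0.48).
P(X=9) = C(10,9) · p^9 · (1−p)^1
= 10 · 0.0013526 · 0.52 = 0.007034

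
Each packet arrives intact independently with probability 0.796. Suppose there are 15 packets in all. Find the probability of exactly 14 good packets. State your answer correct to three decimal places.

0.125

X ~ Binomial(n=15, p=0.796).
P(X=14) = C(15,14) · p^14 · (1−p)^1
= 15 · 0.041 · 0.204 = 0.12546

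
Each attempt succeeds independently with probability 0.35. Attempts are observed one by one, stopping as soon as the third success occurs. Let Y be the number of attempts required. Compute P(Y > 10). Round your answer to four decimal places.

0.2616

Needing more than 10 attempts ⇔ fewer than 3 successes in the first 10. With X ~ Binomial(10, 0.35), P(Y > 10) = P(X ≤ 2).
  k=0: C(10,0)·0.35^0·0.65^10 = 0.013463
  k=1: C(10,1)·0.35^1·0.65^9 = 0.072492
  k=2: C(10,2)·0.35^2·0.65^8 = 0.175653
P(X ≤ 2) = 0.261607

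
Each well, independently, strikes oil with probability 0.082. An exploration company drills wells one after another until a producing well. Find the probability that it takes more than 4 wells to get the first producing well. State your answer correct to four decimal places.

0.7102

Y = number of wells to the first success; geometric, p = 0.082.
P(Y > 4) = P(first 4 all fail) = (1−p)^4 = 0.710184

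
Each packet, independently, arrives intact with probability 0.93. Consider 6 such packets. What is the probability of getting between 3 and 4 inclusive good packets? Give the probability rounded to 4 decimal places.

0.0605

X ~ Binomial(6, 0.93); P(3 ≤ X ≤ 4) = Σ C(6,k) p^k (1−p)^(6−k) over k:
  k=3: C(6,3)·0.93^3·0.07^3 = 0.005518
  k=4: C(6,4)·0.93^4·0.07^2 = 0.054982
Total = 0.060500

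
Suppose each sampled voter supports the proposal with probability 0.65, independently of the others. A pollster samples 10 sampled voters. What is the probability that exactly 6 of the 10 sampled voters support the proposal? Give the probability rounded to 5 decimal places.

0.23767

X ~ Binomial(n=10, p=0.65).
P(X=6) = C(10,6) · p^6 · (1−p)^4
= 210 · 0.075419 · 0.015006 = 0.2376685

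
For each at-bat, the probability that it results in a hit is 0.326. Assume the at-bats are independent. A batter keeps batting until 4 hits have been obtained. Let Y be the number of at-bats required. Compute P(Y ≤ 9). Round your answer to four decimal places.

0.3318

Finishing within 9 at-bats ⇔ at least 4 successes in the first 9. With X ~ Binomial(9, 0.326), P(Y ≤ 9) = 1 − P(X ≤ 3).
  k=0: C(9,0)·0.326^0·0.674^9 = 0.028704
  k=1: C(9,1)·0.326^1·0.674^8 = 0.124951
  k=2: C(9,2)·0.326^2·0.674^7 = 0.241745
  k=3: C(9,3)·0.326^3·0.674^6 = 0.272830
1 − 0.668229 = 0.331771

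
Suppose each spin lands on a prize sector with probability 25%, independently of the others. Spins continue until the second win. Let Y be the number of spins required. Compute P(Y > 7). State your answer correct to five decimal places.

0.44495

Needing more than 7 spins ⇔ fewer than 2 successes in the first 7. With X ~ Binomial(7, 0.25), P(Y > 7) = P(X ≤ 1).
  k=0: C(7,0)·0.25^0·0.75^7 = 0.1334839
  k=1: C(7,1)·0.25^1·0.75^6 = 0.3114624
P(X ≤ 1) = 0.4449463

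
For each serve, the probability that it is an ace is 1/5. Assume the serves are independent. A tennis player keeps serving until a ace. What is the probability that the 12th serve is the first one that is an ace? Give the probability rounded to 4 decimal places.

Geometric (trials to first success), p = 0.20.
P(Y = 12) = (1−p)^11 · p = 0.085899 · 0.20 = 0.017180

0.0172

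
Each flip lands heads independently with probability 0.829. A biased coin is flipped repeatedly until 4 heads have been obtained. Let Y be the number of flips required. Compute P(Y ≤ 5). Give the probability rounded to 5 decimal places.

Finishing within 5 flips ⇔ at least 4 successes in the first 5. With X ~ Binomial(5, 0.829), P(Y ≤ 5) = 1 − P(X ≤ 3).
  k=0: C(5,0)·0.829^0·0.171^5 = 0.0001462
  k=1: C(5,1)·0.829^1·0.171^4 = 0.0035441
  k=2: C(5,2)·0.829^2·0.171^3 = 0.0343635
  k=3: C(5,3)·0.829^3·0.171^2 = 0.1665926
1 − 0.2046465 = 0.7953535

0.79535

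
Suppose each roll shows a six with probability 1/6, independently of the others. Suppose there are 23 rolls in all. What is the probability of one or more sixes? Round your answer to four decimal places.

0.9849

P(at least one) = 1 − P(none) = 1 − (1 − 0.166667)^23
= 1 − 0.015095 = 0.984905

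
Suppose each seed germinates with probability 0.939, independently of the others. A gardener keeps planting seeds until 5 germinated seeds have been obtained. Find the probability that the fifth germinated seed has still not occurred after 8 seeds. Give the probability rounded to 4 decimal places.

Needing more than 8 seeds ⇔ fewer than 5 successes in the first 8. With X ~ Binomial(8, 0.939), P(Y > 8) = P(X ≤ 4).
  k=0: C(8,0)·0.939^0·0.061^8 = 0.000000
  k=1: C(8,1)·0.939^1·0.061^7 = 0.000000
  k=2: C(8,2)·0.939^2·0.061^6 = 0.000001
  k=3: C(8,3)·0.939^3·0.061^5 = 0.000039
  k=4: C(8,4)·0.939^4·0.061^4 = 0.000753
P(X ≤ 4) = 0.000794

0.0008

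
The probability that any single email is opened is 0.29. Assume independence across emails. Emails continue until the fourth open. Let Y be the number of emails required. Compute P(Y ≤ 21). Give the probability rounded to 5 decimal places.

Finishing within 21 emails ⇔ at least 4 successes in the first 21. With X ~ Binomial(21, 0.29), P(Y ≤ 21) = 1 − P(X ≤ 3).
  k=0: C(21,0)·0.29^0·0.71^21 = 0.0007524
  k=1: C(21,1)·0.29^1·0.71^20 = 0.0064533
  k=2: C(21,2)·0.29^2·0.71^19 = 0.0263587
  k=3: C(21,3)·0.29^3·0.71^18 = 0.0681861
1 − 0.1017505 = 0.8982495

0.89825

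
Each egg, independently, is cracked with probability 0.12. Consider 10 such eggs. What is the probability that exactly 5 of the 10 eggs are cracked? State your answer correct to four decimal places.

0.0033

X ~ Binomial(n=10, p=0.12).
P(X=5) = C(10,5) · p^5 · (1−p)^5
= 252 · 2.4883e-05 · 0.52773 = 0.003309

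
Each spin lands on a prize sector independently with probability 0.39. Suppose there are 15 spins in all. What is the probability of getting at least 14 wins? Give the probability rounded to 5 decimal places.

X ~ Binomial(15, 0.39); P(X ≥ 14) = Σ C(15,k) p^k (1−p)^(15−k) over k:
  k=14: C(15,14)·0.39^14·0.61^1 = 0.0000172
  k=15: C(15,15)·0.39^15·0.61^0 = 0.0000007
Total = 0.0000180

0.00002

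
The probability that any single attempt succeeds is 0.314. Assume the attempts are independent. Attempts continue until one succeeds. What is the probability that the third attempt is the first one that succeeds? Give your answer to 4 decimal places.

Geometric (trials to first success), p = 0.314.
P(Y = 3) = (1−p)^2 · p = 0.4706 · 0.314 = 0.147767

0.1478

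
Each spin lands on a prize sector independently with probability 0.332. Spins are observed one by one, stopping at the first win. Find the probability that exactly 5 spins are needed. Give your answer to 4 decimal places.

Geometric (trials to first success), p = 0.332.
P(Y = 5) = (1−p)^4 · p = 0.19912 · 0.332 = 0.066106

0.0661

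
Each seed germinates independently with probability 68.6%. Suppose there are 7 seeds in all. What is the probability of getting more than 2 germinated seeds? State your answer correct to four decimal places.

X ~ Binomial(7, 0.686); P(X ≥ 3) = Σ C(7,k) p^k (1−p)^(7−k) over k:
  k=3: C(7,3)·0.686^3·0.314^4 = 0.109840
  k=4: C(7,4)·0.686^4·0.314^3 = 0.239968
  k=5: C(7,5)·0.686^5·0.314^2 = 0.314557
  k=6: C(7,6)·0.686^6·0.314^1 = 0.229072
  k=7: C(7,7)·0.686^7·0.314^0 = 0.071494
Total = 0.964931

0.9649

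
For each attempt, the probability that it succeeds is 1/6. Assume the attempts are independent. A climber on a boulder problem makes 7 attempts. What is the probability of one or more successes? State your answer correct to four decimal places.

P(at least one) = 1 − P(none) = 1 − (1 − 0.166667)^7
= 1 − 0.279082 = 0.720918

0.7209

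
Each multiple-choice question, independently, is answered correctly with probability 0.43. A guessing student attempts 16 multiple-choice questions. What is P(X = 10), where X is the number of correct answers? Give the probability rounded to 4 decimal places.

0.0594

X ~ Binomial(n=16, p=0.43).
P(X=10) = C(16,10) · p^10 · (1−p)^6
= 8008 · 0.00021611 · 0.034296 = 0.059355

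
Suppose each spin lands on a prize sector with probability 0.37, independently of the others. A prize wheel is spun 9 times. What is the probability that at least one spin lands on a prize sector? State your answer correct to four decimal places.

P(at least one) = 1 − P(none) = 1 − (1 − 0.37)^9
= 1 − 0.015634 = 0.984366

0.9844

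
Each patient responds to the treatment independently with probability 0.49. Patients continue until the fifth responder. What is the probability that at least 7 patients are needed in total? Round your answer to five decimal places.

0.89972

Needing more than 6 patients ⇔ fewer than 5 successes in the first 6. With X ~ Binomial(6, 0.49), P(Y > 6) = P(X ≤ 4).
  k=0: C(6,0)·0.49^0·0.51^6 = 0.0175963
  k=1: C(6,1)·0.49^1·0.51^5 = 0.1014374
  k=2: C(6,2)·0.49^2·0.51^4 = 0.2436487
  k=3: C(6,3)·0.49^3·0.51^3 = 0.3121251
  k=4: C(6,4)·0.49^4·0.51^2 = 0.2249137
P(X ≤ 4) = 0.8997213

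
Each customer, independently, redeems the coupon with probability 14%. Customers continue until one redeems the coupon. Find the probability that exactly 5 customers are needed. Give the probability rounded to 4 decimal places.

Geometric (trials to first success), p = 0.14.
P(Y = 5) = (1−p)^4 · p = 0.54701 · 0.14 = 0.076581

0.0766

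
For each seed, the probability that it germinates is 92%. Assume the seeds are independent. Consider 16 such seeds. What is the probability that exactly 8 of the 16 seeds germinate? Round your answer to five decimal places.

0.00001

X ~ Binomial(n=16, p=0.92).
P(X=8) = C(16,8) · p^8 · (1−p)^8
= 12870 · 0.51322 · 1.6777e-09 = 0.0000111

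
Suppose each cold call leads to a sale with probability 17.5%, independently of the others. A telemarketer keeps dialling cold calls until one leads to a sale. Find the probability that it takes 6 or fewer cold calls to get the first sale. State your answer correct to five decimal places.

0.68470

Y = number of cold calls to the first success; geometric, p = 0.175.
P(Y ≤ 6) = 1 − (1−p)^6 = 1 − 0.3152998 = 0.6847002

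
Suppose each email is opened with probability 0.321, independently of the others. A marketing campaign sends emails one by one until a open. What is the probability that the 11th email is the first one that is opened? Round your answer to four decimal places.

0.0067

Geometric (trials to first success), p = 0.321.
P(Y = 11) = (1−p)^10 · p = 0.02083 · 0.321 = 0.006687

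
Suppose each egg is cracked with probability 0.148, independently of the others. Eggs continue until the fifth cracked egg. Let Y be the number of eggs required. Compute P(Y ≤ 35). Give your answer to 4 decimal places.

0.6066

Finishing within 35 eggs ⇔ at least 5 successes in the first 35. With X ~ Binomial(35, 0.148), P(Y ≤ 35) = 1 − P(X ≤ 4).
  k=0: C(35,0)·0.148^0·0.852^35 = 0.003676
  k=1: C(35,1)·0.148^1·0.852^34 = 0.022350
  k=2: C(35,2)·0.148^2·0.852^33 = 0.066000
  k=3: C(35,3)·0.148^3·0.852^32 = 0.126114
  k=4: C(35,4)·0.148^4·0.852^31 = 0.175256
1 − 0.393396 = 0.606604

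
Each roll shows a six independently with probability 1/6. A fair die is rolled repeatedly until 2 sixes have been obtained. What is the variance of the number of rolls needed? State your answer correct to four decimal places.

60.0000

Y = total rolls until the second success; negative binomial with r=2, p=0.166667.
Var(Y) = r(1−p)/p² = 2·0.833333 / 0.166667² = 60.000000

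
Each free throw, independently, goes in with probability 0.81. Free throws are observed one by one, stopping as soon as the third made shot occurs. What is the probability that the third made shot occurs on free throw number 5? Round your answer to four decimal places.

0.1151

Y = trial on which the third success occurs; negative binomial, r=3, p=0.81.
P(Y=5) = C(4,2) · p^3 · (1−p)^2
= 6 · 0.53144 · 0.0361 = 0.115110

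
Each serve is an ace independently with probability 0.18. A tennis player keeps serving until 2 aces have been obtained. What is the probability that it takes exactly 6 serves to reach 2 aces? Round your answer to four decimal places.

0.0732

Y = trial on which the second success occurs; negative binomial, r=2, p=0.18.
P(Y=6) = C(5,1) · p^2 · (1−p)^4
= 5 · 0.0324 · 0.45212 = 0.073244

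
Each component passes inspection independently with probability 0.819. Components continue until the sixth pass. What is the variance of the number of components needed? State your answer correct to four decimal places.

Y = total components until the sixth success; negative binomial with r=6, p=0.819.
Var(Y) = r(1−p)/p² = 6·0.181 / 0.819² = 1.619057

1.6191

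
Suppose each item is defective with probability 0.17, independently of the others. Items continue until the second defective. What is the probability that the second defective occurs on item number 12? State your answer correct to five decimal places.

0.04933

Y = trial on which the second success occurs; negative binomial, r=2, p=0.17.
P(Y=12) = C(11,1) · p^2 · (1−p)^10
= 11 · 0.0289 · 0.15516 = 0.0493255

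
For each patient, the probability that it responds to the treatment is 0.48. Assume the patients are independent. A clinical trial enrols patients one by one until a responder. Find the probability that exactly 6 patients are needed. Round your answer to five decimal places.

Geometric (trials to first success), p = 0.48.
P(Y = 6) = (1−p)^5 · p = 0.03802 · 0.48 = 0.0182498

0.01825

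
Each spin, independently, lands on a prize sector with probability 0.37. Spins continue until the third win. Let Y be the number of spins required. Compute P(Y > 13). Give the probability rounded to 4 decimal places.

0.0875

Needing more than 13 spins ⇔ fewer than 3 successes in the first 13. With X ~ Binomial(13, 0.37), P(Y > 13) = P(X ≤ 2).
  k=0: C(13,0)·0.37^0·0.63^13 = 0.002463
  k=1: C(13,1)·0.37^1·0.63^12 = 0.018803
  k=2: C(13,2)·0.37^2·0.63^11 = 0.066259
P(X ≤ 2) = 0.087525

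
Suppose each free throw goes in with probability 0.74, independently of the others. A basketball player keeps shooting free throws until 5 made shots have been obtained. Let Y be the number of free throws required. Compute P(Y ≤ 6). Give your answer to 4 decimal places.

Finishing within 6 free throws ⇔ at least 5 successes in the first 6. With X ~ Binomial(6, 0.74), P(Y ≤ 6) = 1 − P(X ≤ 4).
  k=0: C(6,0)·0.74^0·0.26^6 = 0.000309
  k=1: C(6,1)·0.74^1·0.26^5 = 0.005275
  k=2: C(6,2)·0.74^2·0.26^4 = 0.037536
  k=3: C(6,3)·0.74^3·0.26^3 = 0.142444
  k=4: C(6,4)·0.74^4·0.26^2 = 0.304064
1 − 0.489628 = 0.510372

0.5104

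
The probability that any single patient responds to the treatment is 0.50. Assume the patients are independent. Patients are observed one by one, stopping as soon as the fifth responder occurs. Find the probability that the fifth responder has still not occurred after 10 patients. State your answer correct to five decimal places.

Needing more than 10 patients ⇔ fewer than 5 successes in the first 10. With X ~ Binomial(10, 0.50), P(Y > 10) = P(X ≤ 4).
  k=0: C(10,0)·0.50^0·0.50^10 = 0.0009766
  k=1: C(10,1)·0.50^1·0.50^9 = 0.0097656
  k=2: C(10,2)·0.50^2·0.50^8 = 0.0439453
  k=3: C(10,3)·0.50^3·0.50^7 = 0.1171875
  k=4: C(10,4)·0.50^4·0.50^6 = 0.2050781
P(X ≤ 4) = 0.3769531

0.37695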